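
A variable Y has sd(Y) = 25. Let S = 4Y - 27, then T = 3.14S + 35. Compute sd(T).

sd(S) = |4|·25 = 100.
sd(T) = |3.14|·100 = 314.

sd(T) = 314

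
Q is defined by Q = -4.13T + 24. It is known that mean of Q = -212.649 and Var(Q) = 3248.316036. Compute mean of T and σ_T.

mean of T = 57.3, σ_T = 13.8

From Q = -4.13T + 24: mean of Q = a·mean of T + b, so mean of T = (mean of Q − b)/a = (-212.649 − 24)/(-4.13) = 57.3.
σ_Q = √3248.316036 = 56.994.
σ_Q = |a|·σ_T, so σ_T = 56.994/|-4.13| = 13.8.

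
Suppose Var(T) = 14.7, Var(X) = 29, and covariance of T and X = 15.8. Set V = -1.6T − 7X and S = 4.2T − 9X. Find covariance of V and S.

covariance of V and S = 1491.216

By bilinearity, covariance of V and S = ac·Var(T) + bd·Var(X) + (ad+bc)·covariance of T and X, with a=-1.6, b=-7, c=4.2, d=-9.
ac·Var(T) = (-1.6)·4.2·14.7 = -98.784
bd·Var(X) = (-7)·(-9)·29 = 1827
(ad+bc)·covariance of T and X = (-15)·15.8 = -237
covariance of V and S = -98.784 + 1827 + (-237) = 1491.216.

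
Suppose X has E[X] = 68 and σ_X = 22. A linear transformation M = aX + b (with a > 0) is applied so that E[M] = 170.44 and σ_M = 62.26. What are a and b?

a = 2.83, b = -22

σ_M = a·σ_X (a > 0), so a = 62.26/22 = 2.83.
E[M] = a·E[X] + b, so b = 170.44 − 2.83·68 = -22.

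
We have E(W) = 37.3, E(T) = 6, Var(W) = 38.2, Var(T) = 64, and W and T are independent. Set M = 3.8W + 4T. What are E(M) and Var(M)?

E(M) = 3.8·E(W) + 4·E(T) = 3.8·37.3 + 4·6 = 165.74.
Var(M) = a²·Var(W) + b²·Var(T) + 2ab·Cov(W, T) with a = 3.8, b = 4.
Independence gives Cov(W, T) = 0.
= 3.8²·38.2 + 4²·64 + 2·3.8·4·0
= 551.608 + 1024 + 0 = 1575.608.

E(M) = 165.74, Var(M) = 1575.608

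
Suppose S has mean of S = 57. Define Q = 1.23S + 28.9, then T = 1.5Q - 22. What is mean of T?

mean of Q = 1.23·57 + 28.9 = 99.01.
mean of T = 1.5·99.01 + (-22) = 126.515.

mean of T = 126.515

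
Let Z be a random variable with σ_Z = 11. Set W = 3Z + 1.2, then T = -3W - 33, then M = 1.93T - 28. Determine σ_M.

σ_M = 191.07

σ_W = |3|·11 = 33.
σ_T = |-3|·33 = 99.
σ_M = |1.93|·99 = 191.07.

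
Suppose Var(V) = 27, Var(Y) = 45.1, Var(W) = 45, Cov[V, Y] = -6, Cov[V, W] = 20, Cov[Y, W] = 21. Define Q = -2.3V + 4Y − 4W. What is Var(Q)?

Var(Q) = a²·Var(V) + b²·Var(Y) + c²·Var(W) + 2ab·Cov[V, Y] + 2ac·Cov[V, W] + 2bc·Cov[Y, W], with a = -2.3, b = 4, c = -4.
= 142.83 + 721.6 + 720 + 110.4 + 368 + (-672)
= 1390.83.

Var(Q) = 1390.83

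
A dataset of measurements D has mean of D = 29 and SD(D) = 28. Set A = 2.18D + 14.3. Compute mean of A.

mean of A = 77.52

A = 2.18D + 14.3 is linear with a = 2.18, b = 14.3.
mean of A = a·mean of D + b = 2.18·29 + 14.3 = 77.52.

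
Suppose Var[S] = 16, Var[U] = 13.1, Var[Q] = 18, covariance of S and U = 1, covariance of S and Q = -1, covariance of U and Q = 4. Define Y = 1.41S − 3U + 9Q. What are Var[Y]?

Var[Y] = a²·Var[S] + b²·Var[U] + c²·Var[Q] + 2ab·covariance of S and U + 2ac·covariance of S and Q + 2bc·covariance of U and Q, with a = 1.41, b = -3, c = 9.
= 31.8096 + 117.9 + 1458 + (-8.46) + (-25.38) + (-216)
= 1357.8696.

Var[Y] = 1357.8696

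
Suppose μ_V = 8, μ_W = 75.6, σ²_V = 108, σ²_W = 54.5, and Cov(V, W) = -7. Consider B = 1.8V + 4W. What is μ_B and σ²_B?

μ_B = 316.8, σ²_B = 1121.12

μ_B = 1.8·μ_V + 4·μ_W = 1.8·8 + 4·75.6 = 316.8.
σ²_B = a²·σ²_V + b²·σ²_W + 2ab·Cov(V, W) with a = 1.8, b = 4.
= 1.8²·108 + 4²·54.5 + 2·1.8·4·(-7)
= 349.92 + 872 + (-100.8) = 1121.12.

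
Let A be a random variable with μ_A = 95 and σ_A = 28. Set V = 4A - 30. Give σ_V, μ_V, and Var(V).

V = 4A - 30 is linear with a = 4, b = -30.
σ_V = |a|·σ_A = |4|·28 = 112.
μ_V = a·μ_A + b = 4·95 + (-30) = 350.
Var(A) = 28² = 784.
Var(V) = a²·Var(A) = 4²·784 = 12544 (the additive constant -30 does not affect variance).

σ_V = 112, μ_V = 350, Var(V) = 12544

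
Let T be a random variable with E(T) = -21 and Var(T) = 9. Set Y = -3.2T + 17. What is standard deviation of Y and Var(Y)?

Y = -3.2T + 17 is linear with a = -3.2, b = 17.
standard deviation of T = √9 = 3.
standard deviation of Y = |a|·standard deviation of T = |-3.2|·3 = 9.6.
Var(Y) = a²·Var(T) = (-3.2)²·9 = 92.16 (the additive constant 17 does not affect variance).

standard deviation of Y = 9.6, Var(Y) = 92.16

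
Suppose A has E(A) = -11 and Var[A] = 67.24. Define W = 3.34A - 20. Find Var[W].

W = 3.34A - 20 is linear with a = 3.34, b = -20.
Var[W] = a²·Var[A] = 3.34²·67.24 = 750.102544 (the additive constant -20 does not affect variance).

Var[W] = 750.102544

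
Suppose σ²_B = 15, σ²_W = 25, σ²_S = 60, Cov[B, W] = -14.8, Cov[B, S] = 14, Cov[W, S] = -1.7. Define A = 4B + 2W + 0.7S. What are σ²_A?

σ²_A = a²·σ²_B + b²·σ²_W + c²·σ²_S + 2ab·Cov[B, W] + 2ac·Cov[B, S] + 2bc·Cov[W, S], with a = 4, b = 2, c = 0.7.
= 240 + 100 + 29.4 + (-236.8) + 78.4 + (-4.76)
= 206.24.

σ²_A = 206.24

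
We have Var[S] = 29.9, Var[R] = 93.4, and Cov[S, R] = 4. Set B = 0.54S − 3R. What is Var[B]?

Var[B] = 836.35884

Var[B] = a²·Var[S] + b²·Var[R] + 2ab·Cov[S, R] with a = 0.54, b = -3.
= 0.54²·29.9 + (-3)²·93.4 + 2·0.54·(-3)·4
= 8.71884 + 840.6 + (-12.96) = 836.35884.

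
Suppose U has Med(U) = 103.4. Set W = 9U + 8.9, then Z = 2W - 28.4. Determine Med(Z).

Med(W) = 9·103.4 + 8.9 = 939.5.
Med(Z) = 2·939.5 + (-28.4) = 1850.6.

Med(Z) = 1850.6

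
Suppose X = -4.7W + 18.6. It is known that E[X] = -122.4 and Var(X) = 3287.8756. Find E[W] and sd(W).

E[W] = 30, sd(W) = 12.2

From X = -4.7W + 18.6: E[X] = a·E[W] + b, so E[W] = (E[X] − b)/a = (-122.4 − 18.6)/(-4.7) = 30.
sd(X) = √3287.8756 = 57.34.
sd(X) = |a|·sd(W), so sd(W) = 57.34/|-4.7| = 12.2.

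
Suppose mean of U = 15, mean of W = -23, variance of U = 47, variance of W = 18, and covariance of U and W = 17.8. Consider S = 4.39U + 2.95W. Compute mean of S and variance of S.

mean of S = -2, variance of S = 1523.4715

mean of S = 4.39·mean of U + 2.95·mean of W = 4.39·15 + 2.95·(-23) = -2.
variance of S = a²·variance of U + b²·variance of W + 2ab·covariance of U and W with a = 4.39, b = 2.95.
= 4.39²·47 + 2.95²·18 + 2·4.39·2.95·17.8
= 905.7887 + 156.645 + 461.0378 = 1523.4715.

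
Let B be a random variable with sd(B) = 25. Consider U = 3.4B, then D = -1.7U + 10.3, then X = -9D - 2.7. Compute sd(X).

sd(U) = |3.4|·25 = 85.
sd(D) = |-1.7|·85 = 144.5.
sd(X) = |-9|·144.5 = 1300.5.

sd(X) = 1300.5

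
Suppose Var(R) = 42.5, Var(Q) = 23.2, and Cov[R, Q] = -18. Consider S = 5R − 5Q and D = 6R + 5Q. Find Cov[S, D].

By bilinearity, Cov[S, D] = ac·Var(R) + bd·Var(Q) + (ad+bc)·Cov[R, Q], with a=5, b=-5, c=6, d=5.
ac·Var(R) = 5·6·42.5 = 1275
bd·Var(Q) = (-5)·5·23.2 = -580
(ad+bc)·Cov[R, Q] = (-5)·(-18) = 90
Cov[S, D] = 1275 + (-580) + 90 = 785.

Cov[S, D] = 785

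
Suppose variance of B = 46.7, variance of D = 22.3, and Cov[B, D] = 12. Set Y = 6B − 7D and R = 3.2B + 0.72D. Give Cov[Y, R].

Cov[Y, R] = 567.288

By bilinearity, Cov[Y, R] = ac·variance of B + bd·variance of D + (ad+bc)·Cov[B, D], with a=6, b=-7, c=3.2, d=0.72.
ac·variance of B = 6·3.2·46.7 = 896.64
bd·variance of D = (-7)·0.72·22.3 = -112.392
(ad+bc)·Cov[B, D] = (-18.08)·12 = -216.96
Cov[Y, R] = 896.64 + (-112.392) + (-216.96) = 567.288.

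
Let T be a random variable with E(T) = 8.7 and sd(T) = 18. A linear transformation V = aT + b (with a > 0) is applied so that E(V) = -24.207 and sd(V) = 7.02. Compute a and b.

a = 0.39, b = -27.6

sd(V) = a·sd(T) (a > 0), so a = 7.02/18 = 0.39.
E(V) = a·E(T) + b, so b = -24.207 − 0.39·8.7 = -27.6.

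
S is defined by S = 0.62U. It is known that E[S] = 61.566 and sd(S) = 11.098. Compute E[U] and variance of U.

E[U] = 99.3, variance of U = 320.41

From S = 0.62U: E[S] = a·E[U] + b, so E[U] = (E[S] − b)/a = (61.566 − 0)/0.62 = 99.3.
variance of S = 11.098² = 123.165604.
variance of S = a²·variance of U, so variance of U = 123.165604/0.62² = 320.41.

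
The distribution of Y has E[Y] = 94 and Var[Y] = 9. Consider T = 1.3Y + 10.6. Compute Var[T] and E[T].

Var[T] = 15.21, E[T] = 132.8

T = 1.3Y + 10.6 is linear with a = 1.3, b = 10.6.
Var[T] = a²·Var[Y] = 1.3²·9 = 15.21 (the additive constant 10.6 does not affect variance).
E[T] = a·E[Y] + b = 1.3·94 + 10.6 = 132.8.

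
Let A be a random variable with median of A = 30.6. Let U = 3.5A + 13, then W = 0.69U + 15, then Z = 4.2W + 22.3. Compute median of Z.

median of Z = 433.3498

median of U = 3.5·30.6 + 13 = 120.1.
median of W = 0.69·120.1 + 15 = 97.869.
median of Z = 4.2·97.869 + 22.3 = 433.3498.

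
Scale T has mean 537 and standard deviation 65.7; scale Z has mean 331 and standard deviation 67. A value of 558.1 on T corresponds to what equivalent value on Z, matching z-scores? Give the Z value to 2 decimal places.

Z = 352.52

z = (558.1 − 537)/65.7 ≈ 0.3212.
Z = 331 + z·67 = 331 + (558.1 − 537)·67/65.7 ≈ 352.52.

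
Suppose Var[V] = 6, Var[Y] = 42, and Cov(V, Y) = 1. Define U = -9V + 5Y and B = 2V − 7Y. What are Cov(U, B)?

By bilinearity, Cov(U, B) = ac·Var[V] + bd·Var[Y] + (ad+bc)·Cov(V, Y), with a=-9, b=5, c=2, d=-7.
ac·Var[V] = (-9)·2·6 = -108
bd·Var[Y] = 5·(-7)·42 = -1470
(ad+bc)·Cov(V, Y) = (73)·1 = 73
Cov(U, B) = -108 + (-1470) + 73 = -1505.

Cov(U, B) = -1505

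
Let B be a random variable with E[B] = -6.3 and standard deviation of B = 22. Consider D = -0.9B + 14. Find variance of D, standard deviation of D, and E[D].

variance of D = 392.04, standard deviation of D = 19.8, E[D] = 19.67

D = -0.9B + 14 is linear with a = -0.9, b = 14.
variance of B = 22² = 484.
variance of D = a²·variance of B = (-0.9)²·484 = 392.04 (the additive constant 14 does not affect variance).
standard deviation of D = |a|·standard deviation of B = |-0.9|·22 = 19.8.
E[D] = a·E[B] + b = (-0.9)·(-6.3) + 14 = 19.67.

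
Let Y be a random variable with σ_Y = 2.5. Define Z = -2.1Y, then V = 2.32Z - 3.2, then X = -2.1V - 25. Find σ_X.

σ_X = 25.578

σ_Z = |-2.1|·2.5 = 5.25.
σ_V = |2.32|·5.25 = 12.18.
σ_X = |-2.1|·12.18 = 25.578.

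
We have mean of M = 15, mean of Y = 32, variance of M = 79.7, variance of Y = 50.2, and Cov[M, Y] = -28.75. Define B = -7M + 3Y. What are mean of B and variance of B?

mean of B = -9, variance of B = 5564.6

mean of B = (-7)·mean of M + 3·mean of Y = (-7)·15 + 3·32 = -9.
variance of B = a²·variance of M + b²·variance of Y + 2ab·Cov[M, Y] with a = -7, b = 3.
= (-7)²·79.7 + 3²·50.2 + 2·(-7)·3·(-28.75)
= 3905.3 + 451.8 + 1207.5 = 5564.6.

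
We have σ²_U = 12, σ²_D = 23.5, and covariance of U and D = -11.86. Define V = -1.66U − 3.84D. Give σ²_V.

σ²_V = a²·σ²_U + b²·σ²_D + 2ab·covariance of U and D with a = -1.66, b = -3.84.
= (-1.66)²·12 + (-3.84)²·23.5 + 2·(-1.66)·(-3.84)·(-11.86)
= 33.0672 + 346.5216 + (-151.200768) = 228.388032.

σ²_V = 228.388032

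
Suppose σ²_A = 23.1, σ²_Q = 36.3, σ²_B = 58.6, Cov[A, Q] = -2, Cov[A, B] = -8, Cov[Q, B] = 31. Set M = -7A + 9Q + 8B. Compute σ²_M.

σ²_M = a²·σ²_A + b²·σ²_Q + c²·σ²_B + 2ab·Cov[A, Q] + 2ac·Cov[A, B] + 2bc·Cov[Q, B], with a = -7, b = 9, c = 8.
= 1131.9 + 2940.3 + 3750.4 + 252 + 896 + 4464
= 13434.6.

σ²_M = 13434.6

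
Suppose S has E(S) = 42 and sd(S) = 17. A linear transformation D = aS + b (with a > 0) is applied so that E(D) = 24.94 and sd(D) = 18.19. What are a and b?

a = 1.07, b = -20

sd(D) = a·sd(S) (a > 0), so a = 18.19/17 = 1.07.
E(D) = a·E(S) + b, so b = 24.94 − 1.07·42 = -20.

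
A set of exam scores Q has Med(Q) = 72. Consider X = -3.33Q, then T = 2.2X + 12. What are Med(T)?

Med(X) = (-3.33)·72 = -239.76.
Med(T) = 2.2·(-239.76) + 12 = -515.472.

Med(T) = -515.472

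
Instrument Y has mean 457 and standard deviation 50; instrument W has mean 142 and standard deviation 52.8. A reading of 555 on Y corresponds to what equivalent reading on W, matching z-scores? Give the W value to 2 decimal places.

W = 245.49

z = (555 − 457)/50 = 1.96.
W = 142 + z·52.8 = 142 + (555 − 457)·52.8/50 ≈ 245.49.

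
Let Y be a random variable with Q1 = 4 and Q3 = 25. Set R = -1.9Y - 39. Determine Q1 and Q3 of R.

Q1(R) = -86.5, Q3(R) = -46.6

a = -1.9 < 0 reverses order: Q1(R) comes from Q3(Y), Q3(R) from Q1(Y).
Q1(R) = (-1.9)·25 + (-39) = -86.5; Q3(R) = (-1.9)·4 + (-39) = -46.6.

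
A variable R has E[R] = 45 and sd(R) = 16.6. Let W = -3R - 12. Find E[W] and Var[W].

W = -3R - 12 is linear with a = -3, b = -12.
E[W] = a·E[R] + b = (-3)·45 + (-12) = -147.
Var[R] = 16.6² = 275.56.
Var[W] = a²·Var[R] = (-3)²·275.56 = 2480.04 (the additive constant -12 does not affect variance).

E[W] = -147, Var[W] = 2480.04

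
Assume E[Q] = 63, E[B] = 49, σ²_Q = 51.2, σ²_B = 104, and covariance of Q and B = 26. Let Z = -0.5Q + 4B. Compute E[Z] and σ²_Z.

E[Z] = 164.5, σ²_Z = 1572.8

E[Z] = (-0.5)·E[Q] + 4·E[B] = (-0.5)·63 + 4·49 = 164.5.
σ²_Z = a²·σ²_Q + b²·σ²_B + 2ab·covariance of Q and B with a = -0.5, b = 4.
= (-0.5)²·51.2 + 4²·104 + 2·(-0.5)·4·26
= 12.8 + 1664 + (-104) = 1572.8.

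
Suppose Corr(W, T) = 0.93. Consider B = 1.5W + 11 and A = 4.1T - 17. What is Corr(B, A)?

Linear rescalings preserve correlation up to sign; here the slopes 1.5 and 4.1 have the same sign, so Corr(B, A) = Corr(W, T) = 0.93.

Corr(B, A) = 0.93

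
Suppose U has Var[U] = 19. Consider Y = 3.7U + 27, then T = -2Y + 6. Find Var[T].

Var[T] = 1040.44

Var[Y] = 3.7²·19 = 260.11.
Var[T] = (-2)²·260.11 = 1040.44.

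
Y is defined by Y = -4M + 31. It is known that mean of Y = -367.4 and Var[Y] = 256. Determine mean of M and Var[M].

From Y = -4M + 31: mean of Y = a·mean of M + b, so mean of M = (mean of Y − b)/a = (-367.4 − 31)/(-4) = 99.6.
Var[Y] = a²·Var[M], so Var[M] = 256/(-4)² = 16.

mean of M = 99.6, Var[M] = 16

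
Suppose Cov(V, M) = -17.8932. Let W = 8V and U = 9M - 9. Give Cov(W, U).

Cov(W, U) = a·c·Cov(V, M) = 8·9·(-17.8932) = -1288.3104. Additive constants drop out.

Cov(W, U) = -1288.3104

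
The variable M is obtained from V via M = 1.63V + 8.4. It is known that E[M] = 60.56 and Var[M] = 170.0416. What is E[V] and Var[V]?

From M = 1.63V + 8.4: E[M] = a·E[V] + b, so E[V] = (E[M] − b)/a = (60.56 − 8.4)/1.63 = 32.
Var[M] = a²·Var[V], so Var[V] = 170.0416/1.63² = 64.

E[V] = 32, Var[V] = 64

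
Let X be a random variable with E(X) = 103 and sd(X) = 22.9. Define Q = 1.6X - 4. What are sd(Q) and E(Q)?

sd(Q) = 36.64, E(Q) = 160.8

Q = 1.6X - 4 is linear with a = 1.6, b = -4.
sd(Q) = |a|·sd(X) = |1.6|·22.9 = 36.64.
E(Q) = a·E(X) + b = 1.6·103 + (-4) = 160.8.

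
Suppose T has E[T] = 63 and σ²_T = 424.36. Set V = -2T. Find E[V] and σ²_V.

E[V] = -126, σ²_V = 1697.44

V = -2T is linear with a = -2, b = 0.
E[V] = a·E[T] + b = (-2)·63 = -126.
σ²_V = a²·σ²_T = (-2)²·424.36 = 1697.44.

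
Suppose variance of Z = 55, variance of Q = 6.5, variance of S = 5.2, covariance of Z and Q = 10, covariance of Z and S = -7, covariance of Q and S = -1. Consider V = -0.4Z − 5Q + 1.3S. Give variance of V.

variance of V = 240.368

variance of V = a²·variance of Z + b²·variance of Q + c²·variance of S + 2ab·covariance of Z and Q + 2ac·covariance of Z and S + 2bc·covariance of Q and S, with a = -0.4, b = -5, c = 1.3.
= 8.8 + 162.5 + 8.788 + 40 + 7.28 + 13
= 240.368.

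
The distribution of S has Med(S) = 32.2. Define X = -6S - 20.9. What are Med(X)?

A linear map preserves order up to sign, so Med(X) = a·Med(S) + b = (-6)·32.2 + (-20.9) = -214.1.

Med(X) = -214.1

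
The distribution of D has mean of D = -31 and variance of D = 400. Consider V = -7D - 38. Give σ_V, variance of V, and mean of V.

V = -7D - 38 is linear with a = -7, b = -38.
σ_D = √400 = 20.
σ_V = |a|·σ_D = |-7|·20 = 140.
variance of V = a²·variance of D = (-7)²·400 = 19600 (the additive constant -38 does not affect variance).
mean of V = a·mean of D + b = (-7)·(-31) + (-38) = 179.

σ_V = 140, variance of V = 19600, mean of V = 179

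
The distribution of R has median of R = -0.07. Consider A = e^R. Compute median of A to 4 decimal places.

median of A = 0.9324

e^R is monotone on this domain, so median of A = exp(-0.07) ≈ 0.9324.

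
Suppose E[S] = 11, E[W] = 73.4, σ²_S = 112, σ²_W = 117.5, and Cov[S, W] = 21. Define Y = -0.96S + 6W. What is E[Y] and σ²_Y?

E[Y] = 429.84, σ²_Y = 4091.2992

E[Y] = (-0.96)·E[S] + 6·E[W] = (-0.96)·11 + 6·73.4 = 429.84.
σ²_Y = a²·σ²_S + b²·σ²_W + 2ab·Cov[S, W] with a = -0.96, b = 6.
= (-0.96)²·112 + 6²·117.5 + 2·(-0.96)·6·21
= 103.2192 + 4230 + (-241.92) = 4091.2992.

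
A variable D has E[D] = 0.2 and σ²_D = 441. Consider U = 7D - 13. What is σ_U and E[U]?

σ_U = 147, E[U] = -11.6

U = 7D - 13 is linear with a = 7, b = -13.
σ_D = √441 = 21.
σ_U = |a|·σ_D = |7|·21 = 147.
E[U] = a·E[D] + b = 7·0.2 + (-13) = -11.6.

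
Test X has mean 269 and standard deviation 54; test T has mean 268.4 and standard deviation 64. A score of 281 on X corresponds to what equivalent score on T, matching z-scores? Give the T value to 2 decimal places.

z = (281 − 269)/54 ≈ 0.2222.
T = 268.4 + z·64 = 268.4 + (281 − 269)·64/54 ≈ 282.62.

T = 282.62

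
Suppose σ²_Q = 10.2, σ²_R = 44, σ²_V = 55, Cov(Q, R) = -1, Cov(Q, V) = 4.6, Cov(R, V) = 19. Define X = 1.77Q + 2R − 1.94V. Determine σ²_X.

σ²_X = a²·σ²_Q + b²·σ²_R + c²·σ²_V + 2ab·Cov(Q, R) + 2ac·Cov(Q, V) + 2bc·Cov(R, V), with a = 1.77, b = 2, c = -1.94.
= 31.95558 + 176 + 206.998 + (-7.08) + (-31.59096) + (-147.44)
= 228.84262.

σ²_X = 228.84262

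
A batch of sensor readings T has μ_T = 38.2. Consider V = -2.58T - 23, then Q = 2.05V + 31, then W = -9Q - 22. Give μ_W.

μ_W = 1941.7082

μ_V = (-2.58)·38.2 + (-23) = -121.556.
μ_Q = 2.05·(-121.556) + 31 = -218.1898.
μ_W = (-9)·(-218.1898) + (-22) = 1941.7082.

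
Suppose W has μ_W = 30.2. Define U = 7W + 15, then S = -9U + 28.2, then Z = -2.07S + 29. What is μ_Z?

μ_Z = 4188.458

μ_U = 7·30.2 + 15 = 226.4.
μ_S = (-9)·226.4 + 28.2 = -2009.4.
μ_Z = (-2.07)·(-2009.4) + 29 = 4188.458.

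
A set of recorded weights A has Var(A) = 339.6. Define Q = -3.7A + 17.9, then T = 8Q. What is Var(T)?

Var(T) = 297543.936

Var(Q) = (-3.7)²·339.6 = 4649.124.
Var(T) = 8²·4649.124 = 297543.936.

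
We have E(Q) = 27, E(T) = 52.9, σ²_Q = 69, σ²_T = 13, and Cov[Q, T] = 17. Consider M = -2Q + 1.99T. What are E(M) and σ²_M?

E(M) = 51.271, σ²_M = 192.1613

E(M) = (-2)·E(Q) + 1.99·E(T) = (-2)·27 + 1.99·52.9 = 51.271.
σ²_M = a²·σ²_Q + b²·σ²_T + 2ab·Cov[Q, T] with a = -2, b = 1.99.
= (-2)²·69 + 1.99²·13 + 2·(-2)·1.99·17
= 276 + 51.4813 + (-135.32) = 192.1613.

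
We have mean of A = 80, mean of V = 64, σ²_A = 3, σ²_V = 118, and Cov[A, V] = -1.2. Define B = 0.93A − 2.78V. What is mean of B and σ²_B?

mean of B = 0.93·mean of A + (-2.78)·mean of V = 0.93·80 + (-2.78)·64 = -103.52.
σ²_B = a²·σ²_A + b²·σ²_V + 2ab·Cov[A, V] with a = 0.93, b = -2.78.
= 0.93²·3 + (-2.78)²·118 + 2·0.93·(-2.78)·(-1.2)
= 2.5947 + 911.9512 + 6.20496 = 920.75086.

mean of B = -103.52, σ²_B = 920.75086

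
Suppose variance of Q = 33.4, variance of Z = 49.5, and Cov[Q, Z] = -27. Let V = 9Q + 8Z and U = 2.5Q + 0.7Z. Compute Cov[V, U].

Cov[V, U] = 318.6

By bilinearity, Cov[V, U] = ac·variance of Q + bd·variance of Z + (ad+bc)·Cov[Q, Z], with a=9, b=8, c=2.5, d=0.7.
ac·variance of Q = 9·2.5·33.4 = 751.5
bd·variance of Z = 8·0.7·49.5 = 277.2
(ad+bc)·Cov[Q, Z] = (26.3)·(-27) = -710.1
Cov[V, U] = 751.5 + 277.2 + (-710.1) = 318.6.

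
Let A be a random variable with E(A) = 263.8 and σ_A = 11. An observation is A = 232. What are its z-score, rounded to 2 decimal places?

z = (A − E(A)) / σ_A = (232 − 263.8) / 11 ≈ -2.89.

z = -2.89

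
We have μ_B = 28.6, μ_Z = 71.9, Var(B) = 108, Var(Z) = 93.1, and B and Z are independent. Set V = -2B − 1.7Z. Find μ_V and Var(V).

μ_V = (-2)·μ_B + (-1.7)·μ_Z = (-2)·28.6 + (-1.7)·71.9 = -179.43.
Var(V) = a²·Var(B) + b²·Var(Z) + 2ab·Cov[B, Z] with a = -2, b = -1.7.
Independence gives Cov[B, Z] = 0.
= (-2)²·108 + (-1.7)²·93.1 + 2·(-2)·(-1.7)·0
= 432 + 269.059 + 0 = 701.059.

μ_V = -179.43, Var(V) = 701.059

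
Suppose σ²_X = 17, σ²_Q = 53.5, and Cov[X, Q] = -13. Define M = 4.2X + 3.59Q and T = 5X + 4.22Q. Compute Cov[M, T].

By bilinearity, Cov[M, T] = ac·σ²_X + bd·σ²_Q + (ad+bc)·Cov[X, Q], with a=4.2, b=3.59, c=5, d=4.22.
ac·σ²_X = 4.2·5·17 = 357
bd·σ²_Q = 3.59·4.22·53.5 = 810.5143
(ad+bc)·Cov[X, Q] = (35.674)·(-13) = -463.762
Cov[M, T] = 357 + 810.5143 + (-463.762) = 703.7523.

Cov[M, T] = 703.7523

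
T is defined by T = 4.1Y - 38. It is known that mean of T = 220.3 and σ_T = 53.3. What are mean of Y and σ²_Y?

From T = 4.1Y - 38: mean of T = a·mean of Y + b, so mean of Y = (mean of T − b)/a = (220.3 − (-38))/4.1 = 63.
σ²_T = 53.3² = 2840.89.
σ²_T = a²·σ²_Y, so σ²_Y = 2840.89/4.1² = 169.

mean of Y = 63, σ²_Y = 169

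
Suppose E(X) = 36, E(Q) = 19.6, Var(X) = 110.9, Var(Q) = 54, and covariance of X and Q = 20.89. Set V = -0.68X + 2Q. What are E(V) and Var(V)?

E(V) = 14.72, Var(V) = 210.45936

E(V) = (-0.68)·E(X) + 2·E(Q) = (-0.68)·36 + 2·19.6 = 14.72.
Var(V) = a²·Var(X) + b²·Var(Q) + 2ab·covariance of X and Q with a = -0.68, b = 2.
= (-0.68)²·110.9 + 2²·54 + 2·(-0.68)·2·20.89
= 51.28016 + 216 + (-56.8208) = 210.45936.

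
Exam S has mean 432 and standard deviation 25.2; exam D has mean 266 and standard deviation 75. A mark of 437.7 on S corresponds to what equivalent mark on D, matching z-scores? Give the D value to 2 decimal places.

z = (437.7 − 432)/25.2 ≈ 0.2262.
D = 266 + z·75 = 266 + (437.7 − 432)·75/25.2 ≈ 282.96.

D = 282.96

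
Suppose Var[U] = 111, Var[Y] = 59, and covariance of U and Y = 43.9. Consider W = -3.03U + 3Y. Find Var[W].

Var[W] = a²·Var[U] + b²·Var[Y] + 2ab·covariance of U and Y with a = -3.03, b = 3.
= (-3.03)²·111 + 3²·59 + 2·(-3.03)·3·43.9
= 1019.0799 + 531 + (-798.102) = 751.9779.

Var[W] = 751.9779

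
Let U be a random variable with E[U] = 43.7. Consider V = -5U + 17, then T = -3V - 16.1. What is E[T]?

E[V] = (-5)·43.7 + 17 = -201.5.
E[T] = (-3)·(-201.5) + (-16.1) = 588.4.

E[T] = 588.4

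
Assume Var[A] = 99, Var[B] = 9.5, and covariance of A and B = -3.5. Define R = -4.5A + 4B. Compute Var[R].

Var[R] = 2282.75

Var[R] = a²·Var[A] + b²·Var[B] + 2ab·covariance of A and B with a = -4.5, b = 4.
= (-4.5)²·99 + 4²·9.5 + 2·(-4.5)·4·(-3.5)
= 2004.75 + 152 + 126 = 2282.75.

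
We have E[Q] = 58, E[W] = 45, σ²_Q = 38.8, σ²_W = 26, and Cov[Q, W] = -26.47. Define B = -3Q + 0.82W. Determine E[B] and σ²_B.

E[B] = -137.1, σ²_B = 496.9148

E[B] = (-3)·E[Q] + 0.82·E[W] = (-3)·58 + 0.82·45 = -137.1.
σ²_B = a²·σ²_Q + b²·σ²_W + 2ab·Cov[Q, W] with a = -3, b = 0.82.
= (-3)²·38.8 + 0.82²·26 + 2·(-3)·0.82·(-26.47)
= 349.2 + 17.4824 + 130.2324 = 496.9148.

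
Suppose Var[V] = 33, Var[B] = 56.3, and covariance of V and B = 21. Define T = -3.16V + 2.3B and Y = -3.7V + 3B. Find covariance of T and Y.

By bilinearity, covariance of T and Y = ac·Var[V] + bd·Var[B] + (ad+bc)·covariance of V and B, with a=-3.16, b=2.3, c=-3.7, d=3.
ac·Var[V] = (-3.16)·(-3.7)·33 = 385.836
bd·Var[B] = 2.3·3·56.3 = 388.47
(ad+bc)·covariance of V and B = (-17.99)·21 = -377.79
covariance of T and Y = 385.836 + 388.47 + (-377.79) = 396.516.

covariance of T and Y = 396.516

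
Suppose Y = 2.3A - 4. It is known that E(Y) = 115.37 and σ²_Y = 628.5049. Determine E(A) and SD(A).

E(A) = 51.9, SD(A) = 10.9

From Y = 2.3A - 4: E(Y) = a·E(A) + b, so E(A) = (E(Y) − b)/a = (115.37 − (-4))/2.3 = 51.9.
SD(Y) = √628.5049 = 25.07.
SD(Y) = |a|·SD(A), so SD(A) = 25.07/|2.3| = 10.9.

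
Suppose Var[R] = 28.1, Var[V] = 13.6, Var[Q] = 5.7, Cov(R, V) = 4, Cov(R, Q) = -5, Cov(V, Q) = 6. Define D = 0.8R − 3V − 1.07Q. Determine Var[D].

Var[D] = 174.78993

Var[D] = a²·Var[R] + b²·Var[V] + c²·Var[Q] + 2ab·Cov(R, V) + 2ac·Cov(R, Q) + 2bc·Cov(V, Q), with a = 0.8, b = -3, c = -1.07.
= 17.984 + 122.4 + 6.52593 + (-19.2) + 8.56 + 38.52
= 174.78993.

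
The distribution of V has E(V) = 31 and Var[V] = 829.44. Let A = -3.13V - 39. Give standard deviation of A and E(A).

standard deviation of A = 90.144, E(A) = -136.03

A = -3.13V - 39 is linear with a = -3.13, b = -39.
standard deviation of V = √829.44 = 28.8.
standard deviation of A = |a|·standard deviation of V = |-3.13|·28.8 = 90.144.
E(A) = a·E(V) + b = (-3.13)·31 + (-39) = -136.03.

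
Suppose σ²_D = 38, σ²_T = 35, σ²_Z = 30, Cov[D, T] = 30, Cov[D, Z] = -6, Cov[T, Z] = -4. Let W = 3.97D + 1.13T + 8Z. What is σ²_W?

σ²_W = 2379.3317

σ²_W = a²·σ²_D + b²·σ²_T + c²·σ²_Z + 2ab·Cov[D, T] + 2ac·Cov[D, Z] + 2bc·Cov[T, Z], with a = 3.97, b = 1.13, c = 8.
= 598.9142 + 44.6915 + 1920 + 269.166 + (-381.12) + (-72.32)
= 2379.3317.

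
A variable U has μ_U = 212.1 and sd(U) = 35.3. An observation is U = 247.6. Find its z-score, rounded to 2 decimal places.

z = (U − μ_U) / sd(U) = (247.6 − 212.1) / 35.3 ≈ 1.01.

z = 1.01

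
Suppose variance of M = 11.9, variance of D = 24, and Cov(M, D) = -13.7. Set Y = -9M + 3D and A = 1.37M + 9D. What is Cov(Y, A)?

By bilinearity, Cov(Y, A) = ac·variance of M + bd·variance of D + (ad+bc)·Cov(M, D), with a=-9, b=3, c=1.37, d=9.
ac·variance of M = (-9)·1.37·11.9 = -146.727
bd·variance of D = 3·9·24 = 648
(ad+bc)·Cov(M, D) = (-76.89)·(-13.7) = 1053.393
Cov(Y, A) = -146.727 + 648 + 1053.393 = 1554.666.

Cov(Y, A) = 1554.666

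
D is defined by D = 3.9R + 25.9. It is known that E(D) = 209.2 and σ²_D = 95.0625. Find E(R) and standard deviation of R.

E(R) = 47, standard deviation of R = 2.5

From D = 3.9R + 25.9: E(D) = a·E(R) + b, so E(R) = (E(D) − b)/a = (209.2 − 25.9)/3.9 = 47.
standard deviation of D = √95.0625 = 9.75.
standard deviation of D = |a|·standard deviation of R, so standard deviation of R = 9.75/|3.9| = 2.5.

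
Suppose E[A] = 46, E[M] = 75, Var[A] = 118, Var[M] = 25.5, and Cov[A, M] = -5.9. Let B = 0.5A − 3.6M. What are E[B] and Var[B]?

E[B] = 0.5·E[A] + (-3.6)·E[M] = 0.5·46 + (-3.6)·75 = -247.
Var[B] = a²·Var[A] + b²·Var[M] + 2ab·Cov[A, M] with a = 0.5, b = -3.6.
= 0.5²·118 + (-3.6)²·25.5 + 2·0.5·(-3.6)·(-5.9)
= 29.5 + 330.48 + 21.24 = 381.22.

E[B] = -247, Var[B] = 381.22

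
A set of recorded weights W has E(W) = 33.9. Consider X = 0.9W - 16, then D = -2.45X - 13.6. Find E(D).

E(D) = -49.1495

E(X) = 0.9·33.9 + (-16) = 14.51.
E(D) = (-2.45)·14.51 + (-13.6) = -49.1495.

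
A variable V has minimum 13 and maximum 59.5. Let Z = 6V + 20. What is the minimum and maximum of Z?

min(Z) = 98, max(Z) = 377

a = 6 > 0, so min(Z) = a·min(V)+b = 6·13 + 20 = 98 and max(Z) = 6·59.5 + 20 = 377.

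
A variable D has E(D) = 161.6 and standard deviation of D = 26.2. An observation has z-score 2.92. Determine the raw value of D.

D = 238.104

D = E(D) + z·standard deviation of D = 161.6 + 2.92·26.2 = 238.104.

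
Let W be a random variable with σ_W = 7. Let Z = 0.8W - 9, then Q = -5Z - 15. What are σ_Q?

σ_Q = 28

σ_Z = |0.8|·7 = 5.6.
σ_Q = |-5|·5.6 = 28.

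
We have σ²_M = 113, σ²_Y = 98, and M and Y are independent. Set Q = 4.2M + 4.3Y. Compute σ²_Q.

σ²_Q = 3805.34

σ²_Q = a²·σ²_M + b²·σ²_Y + 2ab·Cov[M, Y] with a = 4.2, b = 4.3.
Independence gives Cov[M, Y] = 0.
= 4.2²·113 + 4.3²·98 + 2·4.2·4.3·0
= 1993.32 + 1812.02 + 0 = 3805.34.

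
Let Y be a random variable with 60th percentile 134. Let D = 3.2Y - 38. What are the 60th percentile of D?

60th percentile of D = 390.8

Since a = 3.2 > 0 the transformation is increasing, so the 60th percentile of D = a·(P_{60} of Y) + b = 3.2·134 + (-38) = 390.8.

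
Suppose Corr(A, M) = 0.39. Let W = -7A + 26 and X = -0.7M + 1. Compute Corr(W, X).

Linear rescalings preserve correlation up to sign; here the slopes -7 and -0.7 have the same sign, so Corr(W, X) = Corr(A, M) = 0.39.

Corr(W, X) = 0.39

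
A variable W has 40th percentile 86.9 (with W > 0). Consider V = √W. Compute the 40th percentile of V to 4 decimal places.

40th percentile of V = 9.322

√W is increasing, so P_{40}(V) = g(P_{40}(W)) ≈ 9.322.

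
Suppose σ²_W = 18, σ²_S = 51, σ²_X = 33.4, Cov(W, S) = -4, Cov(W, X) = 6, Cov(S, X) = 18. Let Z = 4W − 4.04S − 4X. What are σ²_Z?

σ²_Z = a²·σ²_W + b²·σ²_S + c²·σ²_X + 2ab·Cov(W, S) + 2ac·Cov(W, X) + 2bc·Cov(S, X), with a = 4, b = -4.04, c = -4.
= 288 + 832.4016 + 534.4 + 129.28 + (-192) + 581.76
= 2173.8416.

σ²_Z = 2173.8416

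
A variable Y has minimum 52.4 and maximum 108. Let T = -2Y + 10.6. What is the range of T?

Range of Y = 108 − 52.4 = 55.6.
Range(T) = |a|·Range(Y) = |-2|·55.6 = 111.2.

Range(T) = 111.2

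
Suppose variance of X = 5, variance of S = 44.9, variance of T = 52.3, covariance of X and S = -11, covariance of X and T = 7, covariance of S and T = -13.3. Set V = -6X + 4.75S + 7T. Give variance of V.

variance of V = a²·variance of X + b²·variance of S + c²·variance of T + 2ab·covariance of X and S + 2ac·covariance of X and T + 2bc·covariance of S and T, with a = -6, b = 4.75, c = 7.
= 180 + 1013.05625 + 2562.7 + 627 + (-588) + (-884.45)
= 2910.30625.

variance of V = 2910.30625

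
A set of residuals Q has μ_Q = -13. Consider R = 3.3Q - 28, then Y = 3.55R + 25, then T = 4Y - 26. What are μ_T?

μ_T = -932.78

μ_R = 3.3·(-13) + (-28) = -70.9.
μ_Y = 3.55·(-70.9) + 25 = -226.695.
μ_T = 4·(-226.695) + (-26) = -932.78.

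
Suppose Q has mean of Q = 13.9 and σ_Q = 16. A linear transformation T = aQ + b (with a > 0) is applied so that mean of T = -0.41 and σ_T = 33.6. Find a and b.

σ_T = a·σ_Q (a > 0), so a = 33.6/16 = 2.1.
mean of T = a·mean of Q + b, so b = -0.41 − 2.1·13.9 = -29.6.

a = 2.1, b = -29.6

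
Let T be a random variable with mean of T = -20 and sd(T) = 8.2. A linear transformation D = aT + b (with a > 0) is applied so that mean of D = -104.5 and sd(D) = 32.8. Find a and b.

a = 4, b = -24.5

sd(D) = a·sd(T) (a > 0), so a = 32.8/8.2 = 4.
mean of D = a·mean of T + b, so b = -104.5 − 4·(-20) = -24.5.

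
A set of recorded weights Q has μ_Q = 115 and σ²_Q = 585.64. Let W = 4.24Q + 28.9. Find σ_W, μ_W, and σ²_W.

W = 4.24Q + 28.9 is linear with a = 4.24, b = 28.9.
σ_Q = √585.64 = 24.2.
σ_W = |a|·σ_Q = |4.24|·24.2 = 102.608.
μ_W = a·μ_Q + b = 4.24·115 + 28.9 = 516.5.
σ²_W = a²·σ²_Q = 4.24²·585.64 = 10528.401664 (the additive constant 28.9 does not affect variance).

σ_W = 102.608, μ_W = 516.5, σ²_W = 10528.401664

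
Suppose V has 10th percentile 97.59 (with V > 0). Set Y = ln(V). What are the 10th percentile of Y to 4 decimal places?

ln(V) is increasing, so P_{10}(Y) = g(P_{10}(V)) ≈ 4.5808.

10th percentile of Y = 4.5808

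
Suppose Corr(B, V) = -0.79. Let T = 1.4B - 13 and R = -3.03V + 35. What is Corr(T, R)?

Corr(T, R) = 0.79

Linear rescalings preserve |correlation|; the slopes 1.4 and -3.03 have opposite signs, so the correlation flips sign: Corr(T, R) = −Corr(B, V) = 0.79.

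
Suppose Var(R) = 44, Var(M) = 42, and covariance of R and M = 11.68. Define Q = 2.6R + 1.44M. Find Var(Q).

Var(Q) = 471.99104

Var(Q) = a²·Var(R) + b²·Var(M) + 2ab·covariance of R and M with a = 2.6, b = 1.44.
= 2.6²·44 + 1.44²·42 + 2·2.6·1.44·11.68
= 297.44 + 87.0912 + 87.45984 = 471.99104.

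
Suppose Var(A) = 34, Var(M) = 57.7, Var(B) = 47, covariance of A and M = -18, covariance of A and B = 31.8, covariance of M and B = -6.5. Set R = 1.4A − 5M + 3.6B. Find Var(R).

Var(R) = a²·Var(A) + b²·Var(M) + c²·Var(B) + 2ab·covariance of A and M + 2ac·covariance of A and B + 2bc·covariance of M and B, with a = 1.4, b = -5, c = 3.6.
= 66.64 + 1442.5 + 609.12 + 252 + 320.544 + 234
= 2924.804.

Var(R) = 2924.804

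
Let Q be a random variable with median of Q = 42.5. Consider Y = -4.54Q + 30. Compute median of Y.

median of Y = -162.95

A linear map preserves order up to sign, so median of Y = a·median of Q + b = (-4.54)·42.5 + 30 = -162.95.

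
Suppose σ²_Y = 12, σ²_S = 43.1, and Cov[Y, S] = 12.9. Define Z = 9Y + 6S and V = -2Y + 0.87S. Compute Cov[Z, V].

By bilinearity, Cov[Z, V] = ac·σ²_Y + bd·σ²_S + (ad+bc)·Cov[Y, S], with a=9, b=6, c=-2, d=0.87.
ac·σ²_Y = 9·(-2)·12 = -216
bd·σ²_S = 6·0.87·43.1 = 224.982
(ad+bc)·Cov[Y, S] = (-4.17)·12.9 = -53.793
Cov[Z, V] = -216 + 224.982 + (-53.793) = -44.811.

Cov[Z, V] = -44.811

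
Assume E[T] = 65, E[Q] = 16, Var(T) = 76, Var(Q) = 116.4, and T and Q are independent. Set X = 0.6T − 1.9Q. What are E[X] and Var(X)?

E[X] = 0.6·E[T] + (-1.9)·E[Q] = 0.6·65 + (-1.9)·16 = 8.6.
Var(X) = a²·Var(T) + b²·Var(Q) + 2ab·Cov[T, Q] with a = 0.6, b = -1.9.
Independence gives Cov[T, Q] = 0.
= 0.6²·76 + (-1.9)²·116.4 + 2·0.6·(-1.9)·0
= 27.36 + 420.204 + 0 = 447.564.

E[X] = 8.6, Var(X) = 447.564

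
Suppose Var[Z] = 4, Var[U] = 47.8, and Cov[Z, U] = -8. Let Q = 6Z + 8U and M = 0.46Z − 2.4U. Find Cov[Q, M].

Cov[Q, M] = -820.96

By bilinearity, Cov[Q, M] = ac·Var[Z] + bd·Var[U] + (ad+bc)·Cov[Z, U], with a=6, b=8, c=0.46, d=-2.4.
ac·Var[Z] = 6·0.46·4 = 11.04
bd·Var[U] = 8·(-2.4)·47.8 = -917.76
(ad+bc)·Cov[Z, U] = (-10.72)·(-8) = 85.76
Cov[Q, M] = 11.04 + (-917.76) + 85.76 = -820.96.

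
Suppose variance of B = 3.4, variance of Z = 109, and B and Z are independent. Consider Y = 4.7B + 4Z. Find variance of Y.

variance of Y = a²·variance of B + b²·variance of Z + 2ab·Cov[B, Z] with a = 4.7, b = 4.
Independence gives Cov[B, Z] = 0.
= 4.7²·3.4 + 4²·109 + 2·4.7·4·0
= 75.106 + 1744 + 0 = 1819.106.

variance of Y = 1819.106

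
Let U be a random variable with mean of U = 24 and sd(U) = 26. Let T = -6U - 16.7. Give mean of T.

T = -6U - 16.7 is linear with a = -6, b = -16.7.
mean of T = a·mean of U + b = (-6)·24 + (-16.7) = -160.7.

mean of T = -160.7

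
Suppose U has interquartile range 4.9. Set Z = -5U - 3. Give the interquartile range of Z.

IQR(Z) = 24.5

Under Z = aU + b, IQR(Z) = |a|·IQR(U) = |-5|·4.9 = 24.5 (shifts cancel; spread scales by |a|).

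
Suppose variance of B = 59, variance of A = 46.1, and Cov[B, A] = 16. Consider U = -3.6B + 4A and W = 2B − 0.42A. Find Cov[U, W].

Cov[U, W] = -350.056

By bilinearity, Cov[U, W] = ac·variance of B + bd·variance of A + (ad+bc)·Cov[B, A], with a=-3.6, b=4, c=2, d=-0.42.
ac·variance of B = (-3.6)·2·59 = -424.8
bd·variance of A = 4·(-0.42)·46.1 = -77.448
(ad+bc)·Cov[B, A] = (9.512)·16 = 152.192
Cov[U, W] = -424.8 + (-77.448) + 152.192 = -350.056.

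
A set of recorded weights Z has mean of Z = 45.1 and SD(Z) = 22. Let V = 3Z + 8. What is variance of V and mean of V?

V = 3Z + 8 is linear with a = 3, b = 8.
variance of Z = 22² = 484.
variance of V = a²·variance of Z = 3²·484 = 4356 (the additive constant 8 does not affect variance).
mean of V = a·mean of Z + b = 3·45.1 + 8 = 143.3.

variance of V = 4356, mean of V = 143.3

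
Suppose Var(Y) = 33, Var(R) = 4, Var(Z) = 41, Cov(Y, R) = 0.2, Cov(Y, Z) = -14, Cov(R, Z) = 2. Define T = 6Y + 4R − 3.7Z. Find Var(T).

Var(T) = a²·Var(Y) + b²·Var(R) + c²·Var(Z) + 2ab·Cov(Y, R) + 2ac·Cov(Y, Z) + 2bc·Cov(R, Z), with a = 6, b = 4, c = -3.7.
= 1188 + 64 + 561.29 + 9.6 + 621.6 + (-59.2)
= 2385.29.

Var(T) = 2385.29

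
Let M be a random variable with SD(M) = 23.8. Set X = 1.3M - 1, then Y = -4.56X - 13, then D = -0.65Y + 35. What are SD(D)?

SD(D) = 91.70616

SD(X) = |1.3|·23.8 = 30.94.
SD(Y) = |-4.56|·30.94 = 141.0864.
SD(D) = |-0.65|·141.0864 = 91.70616.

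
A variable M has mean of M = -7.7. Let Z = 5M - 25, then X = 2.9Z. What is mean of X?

mean of X = -184.15

mean of Z = 5·(-7.7) + (-25) = -63.5.
mean of X = 2.9·(-63.5) = -184.15.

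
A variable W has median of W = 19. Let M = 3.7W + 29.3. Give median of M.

median of M = 99.6

A linear map preserves order up to sign, so median of M = a·median of W + b = 3.7·19 + 29.3 = 99.6.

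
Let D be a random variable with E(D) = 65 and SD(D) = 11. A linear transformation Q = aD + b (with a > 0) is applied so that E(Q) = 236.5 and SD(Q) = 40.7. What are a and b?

SD(Q) = a·SD(D) (a > 0), so a = 40.7/11 = 3.7.
E(Q) = a·E(D) + b, so b = 236.5 − 3.7·65 = -4.

a = 3.7, b = -4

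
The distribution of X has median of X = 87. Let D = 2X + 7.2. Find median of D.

A linear map preserves order up to sign, so median of D = a·median of X + b = 2·87 + 7.2 = 181.2.

median of D = 181.2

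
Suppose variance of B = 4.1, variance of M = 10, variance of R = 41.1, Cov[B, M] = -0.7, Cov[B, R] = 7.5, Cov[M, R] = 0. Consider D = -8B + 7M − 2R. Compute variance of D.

variance of D = 1235.2

variance of D = a²·variance of B + b²·variance of M + c²·variance of R + 2ab·Cov[B, M] + 2ac·Cov[B, R] + 2bc·Cov[M, R], with a = -8, b = 7, c = -2.
= 262.4 + 490 + 164.4 + 78.4 + 240 + 0
= 1235.2.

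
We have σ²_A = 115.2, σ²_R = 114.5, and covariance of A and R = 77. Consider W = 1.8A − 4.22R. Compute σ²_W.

σ²_W = 1242.5258

σ²_W = a²·σ²_A + b²·σ²_R + 2ab·covariance of A and R with a = 1.8, b = -4.22.
= 1.8²·115.2 + (-4.22)²·114.5 + 2·1.8·(-4.22)·77
= 373.248 + 2039.0618 + (-1169.784) = 1242.5258.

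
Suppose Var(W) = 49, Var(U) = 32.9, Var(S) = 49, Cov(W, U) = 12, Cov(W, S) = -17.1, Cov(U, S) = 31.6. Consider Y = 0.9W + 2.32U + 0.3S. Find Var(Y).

Var(Y) = a²·Var(W) + b²·Var(U) + c²·Var(S) + 2ab·Cov(W, U) + 2ac·Cov(W, S) + 2bc·Cov(U, S), with a = 0.9, b = 2.32, c = 0.3.
= 39.69 + 177.08096 + 4.41 + 50.112 + (-9.234) + 43.9872
= 306.04616.

Var(Y) = 306.04616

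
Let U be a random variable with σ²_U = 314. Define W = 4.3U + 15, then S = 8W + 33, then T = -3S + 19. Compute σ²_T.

σ²_T = 3344175.36

σ²_W = 4.3²·314 = 5805.86.
σ²_S = 8²·5805.86 = 371575.04.
σ²_T = (-3)²·371575.04 = 3344175.36.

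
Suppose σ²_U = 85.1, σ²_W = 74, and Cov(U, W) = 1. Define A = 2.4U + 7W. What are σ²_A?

σ²_A = a²·σ²_U + b²·σ²_W + 2ab·Cov(U, W) with a = 2.4, b = 7.
= 2.4²·85.1 + 7²·74 + 2·2.4·7·1
= 490.176 + 3626 + 33.6 = 4149.776.

σ²_A = 4149.776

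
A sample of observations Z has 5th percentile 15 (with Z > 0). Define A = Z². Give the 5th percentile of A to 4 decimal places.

5th percentile of A = 225

Z² is increasing, so P_{5}(A) = g(P_{5}(Z)) = 225.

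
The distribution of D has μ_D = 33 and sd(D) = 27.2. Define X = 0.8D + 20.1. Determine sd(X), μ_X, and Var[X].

X = 0.8D + 20.1 is linear with a = 0.8, b = 20.1.
sd(X) = |a|·sd(D) = |0.8|·27.2 = 21.76.
μ_X = a·μ_D + b = 0.8·33 + 20.1 = 46.5.
Var[D] = 27.2² = 739.84.
Var[X] = a²·Var[D] = 0.8²·739.84 = 473.4976 (the additive constant 20.1 does not affect variance).

sd(X) = 21.76, μ_X = 46.5, Var[X] = 473.4976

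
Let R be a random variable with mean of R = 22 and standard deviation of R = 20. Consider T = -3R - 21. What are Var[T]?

T = -3R - 21 is linear with a = -3, b = -21.
Var[R] = 20² = 400.
Var[T] = a²·Var[R] = (-3)²·400 = 3600 (the additive constant -21 does not affect variance).

Var[T] = 3600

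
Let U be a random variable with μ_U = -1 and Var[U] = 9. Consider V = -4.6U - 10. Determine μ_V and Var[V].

μ_V = -5.4, Var[V] = 190.44

V = -4.6U - 10 is linear with a = -4.6, b = -10.
μ_V = a·μ_U + b = (-4.6)·(-1) + (-10) = -5.4.
Var[V] = a²·Var[U] = (-4.6)²·9 = 190.44 (the additive constant -10 does not affect variance).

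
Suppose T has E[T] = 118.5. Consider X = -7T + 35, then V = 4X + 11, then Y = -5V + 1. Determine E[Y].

E[X] = (-7)·118.5 + 35 = -794.5.
E[V] = 4·(-794.5) + 11 = -3167.
E[Y] = (-5)·(-3167) + 1 = 15836.

E[Y] = 15836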